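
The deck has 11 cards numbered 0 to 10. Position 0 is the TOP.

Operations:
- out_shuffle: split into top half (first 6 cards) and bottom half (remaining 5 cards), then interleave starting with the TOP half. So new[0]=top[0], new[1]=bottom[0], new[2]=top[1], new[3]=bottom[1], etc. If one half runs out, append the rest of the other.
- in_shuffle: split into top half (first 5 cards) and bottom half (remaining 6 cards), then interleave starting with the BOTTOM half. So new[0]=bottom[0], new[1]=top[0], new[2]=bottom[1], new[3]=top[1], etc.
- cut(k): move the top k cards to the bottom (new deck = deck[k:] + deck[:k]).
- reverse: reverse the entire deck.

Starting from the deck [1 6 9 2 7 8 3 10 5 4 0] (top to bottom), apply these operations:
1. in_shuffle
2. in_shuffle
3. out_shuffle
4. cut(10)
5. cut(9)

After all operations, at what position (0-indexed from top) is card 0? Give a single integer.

Answer: 1

Derivation:
After op 1 (in_shuffle): [8 1 3 6 10 9 5 2 4 7 0]
After op 2 (in_shuffle): [9 8 5 1 2 3 4 6 7 10 0]
After op 3 (out_shuffle): [9 4 8 6 5 7 1 10 2 0 3]
After op 4 (cut(10)): [3 9 4 8 6 5 7 1 10 2 0]
After op 5 (cut(9)): [2 0 3 9 4 8 6 5 7 1 10]
Card 0 is at position 1.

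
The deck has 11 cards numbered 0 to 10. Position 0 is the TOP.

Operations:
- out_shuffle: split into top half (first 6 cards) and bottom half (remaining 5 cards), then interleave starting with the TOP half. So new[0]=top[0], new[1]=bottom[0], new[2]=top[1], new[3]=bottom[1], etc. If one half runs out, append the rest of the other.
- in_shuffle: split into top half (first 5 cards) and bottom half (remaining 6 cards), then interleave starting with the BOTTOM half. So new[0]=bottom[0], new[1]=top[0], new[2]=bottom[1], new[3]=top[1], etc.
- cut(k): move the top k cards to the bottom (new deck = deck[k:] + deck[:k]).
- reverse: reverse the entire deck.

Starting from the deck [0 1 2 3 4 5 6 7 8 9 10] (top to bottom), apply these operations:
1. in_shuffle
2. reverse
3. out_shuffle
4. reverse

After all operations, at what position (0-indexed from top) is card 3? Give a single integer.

Answer: 4

Derivation:
After op 1 (in_shuffle): [5 0 6 1 7 2 8 3 9 4 10]
After op 2 (reverse): [10 4 9 3 8 2 7 1 6 0 5]
After op 3 (out_shuffle): [10 7 4 1 9 6 3 0 8 5 2]
After op 4 (reverse): [2 5 8 0 3 6 9 1 4 7 10]
Card 3 is at position 4.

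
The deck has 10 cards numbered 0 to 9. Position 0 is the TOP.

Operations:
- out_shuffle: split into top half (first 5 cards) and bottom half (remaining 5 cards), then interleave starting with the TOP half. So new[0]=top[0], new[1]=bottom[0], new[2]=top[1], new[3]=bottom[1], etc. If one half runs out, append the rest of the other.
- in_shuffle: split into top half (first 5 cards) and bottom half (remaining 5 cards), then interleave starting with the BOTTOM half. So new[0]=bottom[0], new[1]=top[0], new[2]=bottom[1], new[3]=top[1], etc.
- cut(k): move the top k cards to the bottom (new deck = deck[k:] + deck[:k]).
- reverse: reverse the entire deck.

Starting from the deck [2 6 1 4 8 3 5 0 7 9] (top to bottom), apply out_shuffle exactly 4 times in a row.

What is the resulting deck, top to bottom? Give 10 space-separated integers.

After op 1 (out_shuffle): [2 3 6 5 1 0 4 7 8 9]
After op 2 (out_shuffle): [2 0 3 4 6 7 5 8 1 9]
After op 3 (out_shuffle): [2 7 0 5 3 8 4 1 6 9]
After op 4 (out_shuffle): [2 8 7 4 0 1 5 6 3 9]

Answer: 2 8 7 4 0 1 5 6 3 9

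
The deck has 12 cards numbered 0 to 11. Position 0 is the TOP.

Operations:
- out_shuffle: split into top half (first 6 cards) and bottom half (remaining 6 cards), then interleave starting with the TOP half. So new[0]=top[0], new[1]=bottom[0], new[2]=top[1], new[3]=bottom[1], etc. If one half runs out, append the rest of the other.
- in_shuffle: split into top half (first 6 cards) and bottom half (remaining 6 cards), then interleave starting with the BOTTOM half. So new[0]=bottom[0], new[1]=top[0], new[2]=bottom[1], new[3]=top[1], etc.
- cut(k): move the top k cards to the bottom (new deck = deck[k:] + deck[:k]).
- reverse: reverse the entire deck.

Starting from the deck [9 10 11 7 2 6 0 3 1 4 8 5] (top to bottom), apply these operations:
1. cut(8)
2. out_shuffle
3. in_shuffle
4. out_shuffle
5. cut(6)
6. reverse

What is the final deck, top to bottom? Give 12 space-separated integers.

Answer: 10 6 7 1 0 5 2 4 3 9 8 11

Derivation:
After op 1 (cut(8)): [1 4 8 5 9 10 11 7 2 6 0 3]
After op 2 (out_shuffle): [1 11 4 7 8 2 5 6 9 0 10 3]
After op 3 (in_shuffle): [5 1 6 11 9 4 0 7 10 8 3 2]
After op 4 (out_shuffle): [5 0 1 7 6 10 11 8 9 3 4 2]
After op 5 (cut(6)): [11 8 9 3 4 2 5 0 1 7 6 10]
After op 6 (reverse): [10 6 7 1 0 5 2 4 3 9 8 11]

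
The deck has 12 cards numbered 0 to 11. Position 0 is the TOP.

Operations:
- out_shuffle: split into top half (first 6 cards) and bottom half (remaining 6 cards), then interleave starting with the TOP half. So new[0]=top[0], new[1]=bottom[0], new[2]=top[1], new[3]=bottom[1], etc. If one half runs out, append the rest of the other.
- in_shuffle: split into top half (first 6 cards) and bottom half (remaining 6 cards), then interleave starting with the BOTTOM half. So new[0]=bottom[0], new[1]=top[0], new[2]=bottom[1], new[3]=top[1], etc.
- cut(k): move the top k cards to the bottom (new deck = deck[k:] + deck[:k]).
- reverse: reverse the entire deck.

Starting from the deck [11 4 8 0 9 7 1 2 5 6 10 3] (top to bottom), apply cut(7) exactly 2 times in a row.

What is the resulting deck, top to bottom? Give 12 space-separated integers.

After op 1 (cut(7)): [2 5 6 10 3 11 4 8 0 9 7 1]
After op 2 (cut(7)): [8 0 9 7 1 2 5 6 10 3 11 4]

Answer: 8 0 9 7 1 2 5 6 10 3 11 4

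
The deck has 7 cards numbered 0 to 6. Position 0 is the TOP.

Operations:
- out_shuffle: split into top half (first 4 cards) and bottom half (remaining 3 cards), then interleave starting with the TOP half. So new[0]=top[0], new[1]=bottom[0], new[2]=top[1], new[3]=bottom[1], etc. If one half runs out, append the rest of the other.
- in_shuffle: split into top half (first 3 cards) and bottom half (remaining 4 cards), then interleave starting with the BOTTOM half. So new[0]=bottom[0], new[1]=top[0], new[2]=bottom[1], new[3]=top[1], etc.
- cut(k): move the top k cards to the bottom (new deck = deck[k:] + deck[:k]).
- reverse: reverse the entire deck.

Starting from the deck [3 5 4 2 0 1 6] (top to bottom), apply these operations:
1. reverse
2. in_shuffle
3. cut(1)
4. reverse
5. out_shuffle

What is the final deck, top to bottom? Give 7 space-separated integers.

After op 1 (reverse): [6 1 0 2 4 5 3]
After op 2 (in_shuffle): [2 6 4 1 5 0 3]
After op 3 (cut(1)): [6 4 1 5 0 3 2]
After op 4 (reverse): [2 3 0 5 1 4 6]
After op 5 (out_shuffle): [2 1 3 4 0 6 5]

Answer: 2 1 3 4 0 6 5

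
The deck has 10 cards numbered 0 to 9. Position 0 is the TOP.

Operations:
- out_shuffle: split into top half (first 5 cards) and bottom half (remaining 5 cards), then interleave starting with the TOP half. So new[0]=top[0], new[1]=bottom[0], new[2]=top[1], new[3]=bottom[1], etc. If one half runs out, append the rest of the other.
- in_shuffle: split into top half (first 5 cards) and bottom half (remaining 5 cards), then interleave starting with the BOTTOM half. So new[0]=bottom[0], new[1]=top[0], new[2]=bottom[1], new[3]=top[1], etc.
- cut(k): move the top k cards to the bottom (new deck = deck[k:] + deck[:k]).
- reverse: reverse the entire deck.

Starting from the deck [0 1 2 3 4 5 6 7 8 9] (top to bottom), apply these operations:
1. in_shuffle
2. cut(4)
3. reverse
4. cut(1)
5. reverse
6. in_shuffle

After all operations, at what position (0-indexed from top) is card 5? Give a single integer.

Answer: 4

Derivation:
After op 1 (in_shuffle): [5 0 6 1 7 2 8 3 9 4]
After op 2 (cut(4)): [7 2 8 3 9 4 5 0 6 1]
After op 3 (reverse): [1 6 0 5 4 9 3 8 2 7]
After op 4 (cut(1)): [6 0 5 4 9 3 8 2 7 1]
After op 5 (reverse): [1 7 2 8 3 9 4 5 0 6]
After op 6 (in_shuffle): [9 1 4 7 5 2 0 8 6 3]
Card 5 is at position 4.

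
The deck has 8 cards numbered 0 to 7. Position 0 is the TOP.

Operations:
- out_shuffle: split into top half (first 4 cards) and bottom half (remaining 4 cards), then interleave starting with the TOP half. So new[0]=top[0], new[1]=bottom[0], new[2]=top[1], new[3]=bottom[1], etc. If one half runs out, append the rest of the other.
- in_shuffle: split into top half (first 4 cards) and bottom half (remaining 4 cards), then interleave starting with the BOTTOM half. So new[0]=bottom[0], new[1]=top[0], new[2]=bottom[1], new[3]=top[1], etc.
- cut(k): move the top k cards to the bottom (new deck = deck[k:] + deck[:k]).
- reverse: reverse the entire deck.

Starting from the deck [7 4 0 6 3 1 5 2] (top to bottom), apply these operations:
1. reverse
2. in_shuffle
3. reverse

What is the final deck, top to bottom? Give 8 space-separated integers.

Answer: 3 7 1 4 5 0 2 6

Derivation:
After op 1 (reverse): [2 5 1 3 6 0 4 7]
After op 2 (in_shuffle): [6 2 0 5 4 1 7 3]
After op 3 (reverse): [3 7 1 4 5 0 2 6]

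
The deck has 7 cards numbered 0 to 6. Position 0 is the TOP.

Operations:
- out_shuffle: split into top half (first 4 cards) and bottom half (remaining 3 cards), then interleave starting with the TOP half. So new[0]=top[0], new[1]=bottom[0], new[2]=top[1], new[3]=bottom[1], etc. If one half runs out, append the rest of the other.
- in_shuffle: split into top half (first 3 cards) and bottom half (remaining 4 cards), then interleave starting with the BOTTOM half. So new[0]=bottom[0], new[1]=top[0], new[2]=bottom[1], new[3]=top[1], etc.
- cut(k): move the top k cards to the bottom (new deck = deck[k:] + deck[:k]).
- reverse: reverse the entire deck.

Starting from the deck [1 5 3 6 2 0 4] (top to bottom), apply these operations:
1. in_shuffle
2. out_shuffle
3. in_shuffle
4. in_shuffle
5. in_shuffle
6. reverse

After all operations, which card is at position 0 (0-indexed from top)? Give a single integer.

Answer: 5

Derivation:
After op 1 (in_shuffle): [6 1 2 5 0 3 4]
After op 2 (out_shuffle): [6 0 1 3 2 4 5]
After op 3 (in_shuffle): [3 6 2 0 4 1 5]
After op 4 (in_shuffle): [0 3 4 6 1 2 5]
After op 5 (in_shuffle): [6 0 1 3 2 4 5]
After op 6 (reverse): [5 4 2 3 1 0 6]
Position 0: card 5.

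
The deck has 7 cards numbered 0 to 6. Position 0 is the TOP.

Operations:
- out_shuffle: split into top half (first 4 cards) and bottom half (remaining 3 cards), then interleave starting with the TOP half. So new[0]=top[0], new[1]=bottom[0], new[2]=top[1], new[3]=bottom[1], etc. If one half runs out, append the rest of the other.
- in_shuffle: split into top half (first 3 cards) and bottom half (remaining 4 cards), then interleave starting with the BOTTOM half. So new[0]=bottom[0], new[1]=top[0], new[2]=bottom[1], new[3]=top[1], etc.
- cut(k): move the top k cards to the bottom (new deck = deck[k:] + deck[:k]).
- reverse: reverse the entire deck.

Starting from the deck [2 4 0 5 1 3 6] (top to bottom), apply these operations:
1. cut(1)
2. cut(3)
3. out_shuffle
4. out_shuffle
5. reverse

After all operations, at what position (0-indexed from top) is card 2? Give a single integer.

After op 1 (cut(1)): [4 0 5 1 3 6 2]
After op 2 (cut(3)): [1 3 6 2 4 0 5]
After op 3 (out_shuffle): [1 4 3 0 6 5 2]
After op 4 (out_shuffle): [1 6 4 5 3 2 0]
After op 5 (reverse): [0 2 3 5 4 6 1]
Card 2 is at position 1.

Answer: 1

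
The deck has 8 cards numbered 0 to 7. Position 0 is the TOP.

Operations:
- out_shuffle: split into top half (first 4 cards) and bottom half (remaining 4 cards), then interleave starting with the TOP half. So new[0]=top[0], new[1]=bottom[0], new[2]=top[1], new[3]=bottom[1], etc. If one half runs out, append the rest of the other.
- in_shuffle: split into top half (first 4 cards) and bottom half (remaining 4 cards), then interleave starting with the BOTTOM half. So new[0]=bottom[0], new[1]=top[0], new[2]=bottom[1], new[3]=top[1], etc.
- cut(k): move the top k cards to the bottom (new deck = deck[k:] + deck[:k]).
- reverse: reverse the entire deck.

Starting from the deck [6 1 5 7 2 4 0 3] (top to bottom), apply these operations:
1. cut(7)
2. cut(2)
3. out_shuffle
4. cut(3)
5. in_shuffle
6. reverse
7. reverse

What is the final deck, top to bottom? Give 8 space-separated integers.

After op 1 (cut(7)): [3 6 1 5 7 2 4 0]
After op 2 (cut(2)): [1 5 7 2 4 0 3 6]
After op 3 (out_shuffle): [1 4 5 0 7 3 2 6]
After op 4 (cut(3)): [0 7 3 2 6 1 4 5]
After op 5 (in_shuffle): [6 0 1 7 4 3 5 2]
After op 6 (reverse): [2 5 3 4 7 1 0 6]
After op 7 (reverse): [6 0 1 7 4 3 5 2]

Answer: 6 0 1 7 4 3 5 2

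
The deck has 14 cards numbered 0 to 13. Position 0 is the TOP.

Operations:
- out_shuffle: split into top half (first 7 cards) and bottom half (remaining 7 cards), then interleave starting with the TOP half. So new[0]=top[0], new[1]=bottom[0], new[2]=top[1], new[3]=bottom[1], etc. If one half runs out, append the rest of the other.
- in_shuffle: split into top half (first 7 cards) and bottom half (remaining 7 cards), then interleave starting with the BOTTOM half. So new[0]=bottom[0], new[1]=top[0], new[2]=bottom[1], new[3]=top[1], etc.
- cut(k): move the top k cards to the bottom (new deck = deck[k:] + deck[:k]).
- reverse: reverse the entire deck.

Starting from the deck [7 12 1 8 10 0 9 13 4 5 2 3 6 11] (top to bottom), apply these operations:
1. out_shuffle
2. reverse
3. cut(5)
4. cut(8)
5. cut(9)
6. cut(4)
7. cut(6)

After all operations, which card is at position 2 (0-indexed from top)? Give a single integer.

Answer: 2

Derivation:
After op 1 (out_shuffle): [7 13 12 4 1 5 8 2 10 3 0 6 9 11]
After op 2 (reverse): [11 9 6 0 3 10 2 8 5 1 4 12 13 7]
After op 3 (cut(5)): [10 2 8 5 1 4 12 13 7 11 9 6 0 3]
After op 4 (cut(8)): [7 11 9 6 0 3 10 2 8 5 1 4 12 13]
After op 5 (cut(9)): [5 1 4 12 13 7 11 9 6 0 3 10 2 8]
After op 6 (cut(4)): [13 7 11 9 6 0 3 10 2 8 5 1 4 12]
After op 7 (cut(6)): [3 10 2 8 5 1 4 12 13 7 11 9 6 0]
Position 2: card 2.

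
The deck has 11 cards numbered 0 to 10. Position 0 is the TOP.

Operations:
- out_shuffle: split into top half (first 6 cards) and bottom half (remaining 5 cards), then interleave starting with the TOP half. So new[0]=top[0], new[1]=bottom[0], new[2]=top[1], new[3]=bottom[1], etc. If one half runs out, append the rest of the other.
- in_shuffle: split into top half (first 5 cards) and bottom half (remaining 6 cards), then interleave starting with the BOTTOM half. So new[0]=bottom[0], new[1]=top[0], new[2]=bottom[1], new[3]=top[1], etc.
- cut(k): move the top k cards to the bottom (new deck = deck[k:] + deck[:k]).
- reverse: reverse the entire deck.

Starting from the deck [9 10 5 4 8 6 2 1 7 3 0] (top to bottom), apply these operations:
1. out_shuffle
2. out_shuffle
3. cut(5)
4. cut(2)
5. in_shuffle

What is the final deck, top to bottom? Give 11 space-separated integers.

After op 1 (out_shuffle): [9 2 10 1 5 7 4 3 8 0 6]
After op 2 (out_shuffle): [9 4 2 3 10 8 1 0 5 6 7]
After op 3 (cut(5)): [8 1 0 5 6 7 9 4 2 3 10]
After op 4 (cut(2)): [0 5 6 7 9 4 2 3 10 8 1]
After op 5 (in_shuffle): [4 0 2 5 3 6 10 7 8 9 1]

Answer: 4 0 2 5 3 6 10 7 8 9 1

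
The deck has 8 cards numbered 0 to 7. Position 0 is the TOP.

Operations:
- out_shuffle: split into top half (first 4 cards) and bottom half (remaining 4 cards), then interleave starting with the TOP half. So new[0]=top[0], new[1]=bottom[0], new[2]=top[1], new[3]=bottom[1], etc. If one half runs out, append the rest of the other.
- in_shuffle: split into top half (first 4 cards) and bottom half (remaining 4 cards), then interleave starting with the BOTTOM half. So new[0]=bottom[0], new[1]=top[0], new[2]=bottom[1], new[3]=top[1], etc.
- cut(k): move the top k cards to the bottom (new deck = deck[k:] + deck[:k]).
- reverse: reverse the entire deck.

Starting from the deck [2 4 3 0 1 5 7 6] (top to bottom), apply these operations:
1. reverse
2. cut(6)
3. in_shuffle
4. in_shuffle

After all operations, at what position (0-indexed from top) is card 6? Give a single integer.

Answer: 2

Derivation:
After op 1 (reverse): [6 7 5 1 0 3 4 2]
After op 2 (cut(6)): [4 2 6 7 5 1 0 3]
After op 3 (in_shuffle): [5 4 1 2 0 6 3 7]
After op 4 (in_shuffle): [0 5 6 4 3 1 7 2]
Card 6 is at position 2.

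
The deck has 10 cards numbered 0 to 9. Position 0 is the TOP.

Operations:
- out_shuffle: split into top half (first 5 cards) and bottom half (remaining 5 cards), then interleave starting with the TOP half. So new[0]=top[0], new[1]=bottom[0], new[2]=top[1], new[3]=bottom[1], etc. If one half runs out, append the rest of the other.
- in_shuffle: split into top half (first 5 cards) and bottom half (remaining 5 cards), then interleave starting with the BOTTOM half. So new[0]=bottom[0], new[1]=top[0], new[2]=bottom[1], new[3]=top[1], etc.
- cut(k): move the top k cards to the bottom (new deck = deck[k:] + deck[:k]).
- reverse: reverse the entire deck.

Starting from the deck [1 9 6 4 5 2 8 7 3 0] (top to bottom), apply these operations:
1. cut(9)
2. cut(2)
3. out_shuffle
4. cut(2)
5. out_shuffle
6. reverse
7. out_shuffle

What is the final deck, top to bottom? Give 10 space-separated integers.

After op 1 (cut(9)): [0 1 9 6 4 5 2 8 7 3]
After op 2 (cut(2)): [9 6 4 5 2 8 7 3 0 1]
After op 3 (out_shuffle): [9 8 6 7 4 3 5 0 2 1]
After op 4 (cut(2)): [6 7 4 3 5 0 2 1 9 8]
After op 5 (out_shuffle): [6 0 7 2 4 1 3 9 5 8]
After op 6 (reverse): [8 5 9 3 1 4 2 7 0 6]
After op 7 (out_shuffle): [8 4 5 2 9 7 3 0 1 6]

Answer: 8 4 5 2 9 7 3 0 1 6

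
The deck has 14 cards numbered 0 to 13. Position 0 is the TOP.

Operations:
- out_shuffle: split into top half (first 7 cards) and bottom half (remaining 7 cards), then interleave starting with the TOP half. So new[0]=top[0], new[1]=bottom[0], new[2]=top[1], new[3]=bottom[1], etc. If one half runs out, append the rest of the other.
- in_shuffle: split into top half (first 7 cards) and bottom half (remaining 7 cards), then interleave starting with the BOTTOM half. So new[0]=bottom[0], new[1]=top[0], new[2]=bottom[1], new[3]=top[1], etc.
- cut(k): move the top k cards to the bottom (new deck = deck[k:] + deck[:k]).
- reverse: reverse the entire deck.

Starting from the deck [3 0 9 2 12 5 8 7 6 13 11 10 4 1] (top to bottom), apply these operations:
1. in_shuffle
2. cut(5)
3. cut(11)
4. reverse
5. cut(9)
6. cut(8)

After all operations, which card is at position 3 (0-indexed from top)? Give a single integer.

After op 1 (in_shuffle): [7 3 6 0 13 9 11 2 10 12 4 5 1 8]
After op 2 (cut(5)): [9 11 2 10 12 4 5 1 8 7 3 6 0 13]
After op 3 (cut(11)): [6 0 13 9 11 2 10 12 4 5 1 8 7 3]
After op 4 (reverse): [3 7 8 1 5 4 12 10 2 11 9 13 0 6]
After op 5 (cut(9)): [11 9 13 0 6 3 7 8 1 5 4 12 10 2]
After op 6 (cut(8)): [1 5 4 12 10 2 11 9 13 0 6 3 7 8]
Position 3: card 12.

Answer: 12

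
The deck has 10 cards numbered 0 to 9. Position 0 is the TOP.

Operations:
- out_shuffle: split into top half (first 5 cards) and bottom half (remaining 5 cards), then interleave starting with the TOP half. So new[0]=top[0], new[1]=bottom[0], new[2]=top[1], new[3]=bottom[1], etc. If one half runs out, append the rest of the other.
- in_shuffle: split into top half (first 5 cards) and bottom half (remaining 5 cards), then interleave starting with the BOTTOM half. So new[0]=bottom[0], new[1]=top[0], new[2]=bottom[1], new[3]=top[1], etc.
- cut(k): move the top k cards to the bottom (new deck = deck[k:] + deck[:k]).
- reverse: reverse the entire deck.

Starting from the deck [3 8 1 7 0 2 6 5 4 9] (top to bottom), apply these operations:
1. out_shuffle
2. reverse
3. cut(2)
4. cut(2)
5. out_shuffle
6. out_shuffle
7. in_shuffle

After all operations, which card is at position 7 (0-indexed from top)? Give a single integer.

Answer: 8

Derivation:
After op 1 (out_shuffle): [3 2 8 6 1 5 7 4 0 9]
After op 2 (reverse): [9 0 4 7 5 1 6 8 2 3]
After op 3 (cut(2)): [4 7 5 1 6 8 2 3 9 0]
After op 4 (cut(2)): [5 1 6 8 2 3 9 0 4 7]
After op 5 (out_shuffle): [5 3 1 9 6 0 8 4 2 7]
After op 6 (out_shuffle): [5 0 3 8 1 4 9 2 6 7]
After op 7 (in_shuffle): [4 5 9 0 2 3 6 8 7 1]
Position 7: card 8.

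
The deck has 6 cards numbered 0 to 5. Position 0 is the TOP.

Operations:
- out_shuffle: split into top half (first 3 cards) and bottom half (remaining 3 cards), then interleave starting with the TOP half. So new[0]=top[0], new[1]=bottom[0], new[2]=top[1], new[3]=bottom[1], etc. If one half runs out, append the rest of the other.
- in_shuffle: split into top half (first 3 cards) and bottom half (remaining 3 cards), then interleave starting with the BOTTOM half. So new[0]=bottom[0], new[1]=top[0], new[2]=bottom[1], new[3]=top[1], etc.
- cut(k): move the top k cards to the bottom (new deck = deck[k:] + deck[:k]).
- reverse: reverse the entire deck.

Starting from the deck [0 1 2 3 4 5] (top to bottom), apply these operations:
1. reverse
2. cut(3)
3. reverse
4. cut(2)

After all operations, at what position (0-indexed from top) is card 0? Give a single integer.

After op 1 (reverse): [5 4 3 2 1 0]
After op 2 (cut(3)): [2 1 0 5 4 3]
After op 3 (reverse): [3 4 5 0 1 2]
After op 4 (cut(2)): [5 0 1 2 3 4]
Card 0 is at position 1.

Answer: 1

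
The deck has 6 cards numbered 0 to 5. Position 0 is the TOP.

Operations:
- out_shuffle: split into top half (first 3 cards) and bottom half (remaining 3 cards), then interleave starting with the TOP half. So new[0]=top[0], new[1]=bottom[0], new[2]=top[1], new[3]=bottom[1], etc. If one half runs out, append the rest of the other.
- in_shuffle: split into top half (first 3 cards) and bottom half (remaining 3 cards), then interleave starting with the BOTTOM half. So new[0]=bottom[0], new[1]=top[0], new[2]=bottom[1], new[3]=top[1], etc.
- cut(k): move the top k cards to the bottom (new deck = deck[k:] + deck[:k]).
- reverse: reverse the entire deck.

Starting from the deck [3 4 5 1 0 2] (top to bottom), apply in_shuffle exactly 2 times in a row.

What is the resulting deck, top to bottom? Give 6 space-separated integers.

After op 1 (in_shuffle): [1 3 0 4 2 5]
After op 2 (in_shuffle): [4 1 2 3 5 0]

Answer: 4 1 2 3 5 0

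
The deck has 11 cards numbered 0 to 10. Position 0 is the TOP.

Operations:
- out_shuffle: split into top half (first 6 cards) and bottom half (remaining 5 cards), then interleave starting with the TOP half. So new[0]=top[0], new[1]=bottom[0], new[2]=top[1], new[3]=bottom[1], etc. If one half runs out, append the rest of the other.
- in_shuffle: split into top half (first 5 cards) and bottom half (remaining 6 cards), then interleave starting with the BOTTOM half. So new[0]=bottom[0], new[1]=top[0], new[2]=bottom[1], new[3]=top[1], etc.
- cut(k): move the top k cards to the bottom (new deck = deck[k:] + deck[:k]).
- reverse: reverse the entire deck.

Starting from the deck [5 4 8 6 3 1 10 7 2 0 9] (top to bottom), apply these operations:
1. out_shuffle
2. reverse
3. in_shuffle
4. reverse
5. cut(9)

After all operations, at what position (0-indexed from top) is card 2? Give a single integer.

Answer: 1

Derivation:
After op 1 (out_shuffle): [5 10 4 7 8 2 6 0 3 9 1]
After op 2 (reverse): [1 9 3 0 6 2 8 7 4 10 5]
After op 3 (in_shuffle): [2 1 8 9 7 3 4 0 10 6 5]
After op 4 (reverse): [5 6 10 0 4 3 7 9 8 1 2]
After op 5 (cut(9)): [1 2 5 6 10 0 4 3 7 9 8]
Card 2 is at position 1.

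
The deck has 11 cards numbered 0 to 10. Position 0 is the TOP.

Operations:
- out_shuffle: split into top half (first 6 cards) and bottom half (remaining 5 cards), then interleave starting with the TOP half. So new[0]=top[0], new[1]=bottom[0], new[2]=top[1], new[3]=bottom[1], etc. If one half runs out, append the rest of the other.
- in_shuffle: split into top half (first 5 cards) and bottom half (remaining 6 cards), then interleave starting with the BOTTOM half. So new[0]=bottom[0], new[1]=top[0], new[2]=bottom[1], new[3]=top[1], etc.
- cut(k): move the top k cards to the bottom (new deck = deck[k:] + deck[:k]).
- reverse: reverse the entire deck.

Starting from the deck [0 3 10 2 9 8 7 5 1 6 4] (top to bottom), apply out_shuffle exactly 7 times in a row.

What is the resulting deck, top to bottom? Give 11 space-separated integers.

Answer: 0 1 8 10 4 5 9 3 6 7 2

Derivation:
After op 1 (out_shuffle): [0 7 3 5 10 1 2 6 9 4 8]
After op 2 (out_shuffle): [0 2 7 6 3 9 5 4 10 8 1]
After op 3 (out_shuffle): [0 5 2 4 7 10 6 8 3 1 9]
After op 4 (out_shuffle): [0 6 5 8 2 3 4 1 7 9 10]
After op 5 (out_shuffle): [0 4 6 1 5 7 8 9 2 10 3]
After op 6 (out_shuffle): [0 8 4 9 6 2 1 10 5 3 7]
After op 7 (out_shuffle): [0 1 8 10 4 5 9 3 6 7 2]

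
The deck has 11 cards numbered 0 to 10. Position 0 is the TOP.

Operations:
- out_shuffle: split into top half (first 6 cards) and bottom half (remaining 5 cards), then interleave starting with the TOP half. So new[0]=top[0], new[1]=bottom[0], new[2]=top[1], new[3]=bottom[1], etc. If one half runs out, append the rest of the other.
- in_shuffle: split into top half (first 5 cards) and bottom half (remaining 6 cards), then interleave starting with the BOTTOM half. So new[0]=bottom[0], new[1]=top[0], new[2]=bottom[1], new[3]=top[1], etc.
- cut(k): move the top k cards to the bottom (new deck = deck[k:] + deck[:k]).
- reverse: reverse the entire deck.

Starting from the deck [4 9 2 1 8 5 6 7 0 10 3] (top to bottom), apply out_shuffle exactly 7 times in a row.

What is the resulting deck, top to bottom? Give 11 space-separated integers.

Answer: 4 0 5 2 3 7 8 9 10 6 1

Derivation:
After op 1 (out_shuffle): [4 6 9 7 2 0 1 10 8 3 5]
After op 2 (out_shuffle): [4 1 6 10 9 8 7 3 2 5 0]
After op 3 (out_shuffle): [4 7 1 3 6 2 10 5 9 0 8]
After op 4 (out_shuffle): [4 10 7 5 1 9 3 0 6 8 2]
After op 5 (out_shuffle): [4 3 10 0 7 6 5 8 1 2 9]
After op 6 (out_shuffle): [4 5 3 8 10 1 0 2 7 9 6]
After op 7 (out_shuffle): [4 0 5 2 3 7 8 9 10 6 1]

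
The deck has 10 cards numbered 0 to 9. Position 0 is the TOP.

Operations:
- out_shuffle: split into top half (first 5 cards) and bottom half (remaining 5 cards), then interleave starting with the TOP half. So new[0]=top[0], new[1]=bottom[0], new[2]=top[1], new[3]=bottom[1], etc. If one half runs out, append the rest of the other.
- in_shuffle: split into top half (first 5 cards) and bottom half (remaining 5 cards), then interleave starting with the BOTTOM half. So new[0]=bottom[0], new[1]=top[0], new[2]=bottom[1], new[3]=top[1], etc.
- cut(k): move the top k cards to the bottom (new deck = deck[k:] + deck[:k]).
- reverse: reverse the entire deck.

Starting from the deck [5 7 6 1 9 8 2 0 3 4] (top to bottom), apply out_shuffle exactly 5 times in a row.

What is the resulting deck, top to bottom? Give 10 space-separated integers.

Answer: 5 6 9 2 3 7 1 8 0 4

Derivation:
After op 1 (out_shuffle): [5 8 7 2 6 0 1 3 9 4]
After op 2 (out_shuffle): [5 0 8 1 7 3 2 9 6 4]
After op 3 (out_shuffle): [5 3 0 2 8 9 1 6 7 4]
After op 4 (out_shuffle): [5 9 3 1 0 6 2 7 8 4]
After op 5 (out_shuffle): [5 6 9 2 3 7 1 8 0 4]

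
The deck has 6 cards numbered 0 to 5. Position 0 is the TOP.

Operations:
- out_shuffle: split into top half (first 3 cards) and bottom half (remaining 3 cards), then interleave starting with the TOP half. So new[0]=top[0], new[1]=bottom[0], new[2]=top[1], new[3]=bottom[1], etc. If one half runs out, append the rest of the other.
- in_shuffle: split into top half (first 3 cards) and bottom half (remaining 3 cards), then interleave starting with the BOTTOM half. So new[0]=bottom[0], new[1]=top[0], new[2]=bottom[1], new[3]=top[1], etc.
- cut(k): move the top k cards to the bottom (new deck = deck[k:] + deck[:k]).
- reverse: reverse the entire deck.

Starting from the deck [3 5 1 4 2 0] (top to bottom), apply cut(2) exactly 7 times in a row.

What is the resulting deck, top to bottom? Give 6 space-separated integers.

After op 1 (cut(2)): [1 4 2 0 3 5]
After op 2 (cut(2)): [2 0 3 5 1 4]
After op 3 (cut(2)): [3 5 1 4 2 0]
After op 4 (cut(2)): [1 4 2 0 3 5]
After op 5 (cut(2)): [2 0 3 5 1 4]
After op 6 (cut(2)): [3 5 1 4 2 0]
After op 7 (cut(2)): [1 4 2 0 3 5]

Answer: 1 4 2 0 3 5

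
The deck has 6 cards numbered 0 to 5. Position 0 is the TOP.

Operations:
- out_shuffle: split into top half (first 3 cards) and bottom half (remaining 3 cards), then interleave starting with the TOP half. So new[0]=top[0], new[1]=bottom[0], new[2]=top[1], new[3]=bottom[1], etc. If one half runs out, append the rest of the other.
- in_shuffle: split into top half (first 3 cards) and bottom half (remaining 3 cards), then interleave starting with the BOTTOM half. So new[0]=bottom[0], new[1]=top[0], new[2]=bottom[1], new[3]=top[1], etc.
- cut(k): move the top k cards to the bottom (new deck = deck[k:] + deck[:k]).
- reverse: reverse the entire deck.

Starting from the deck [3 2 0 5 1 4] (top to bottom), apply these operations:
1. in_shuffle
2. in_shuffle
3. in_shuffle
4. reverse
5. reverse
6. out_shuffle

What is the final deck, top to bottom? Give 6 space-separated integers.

Answer: 3 5 2 1 0 4

Derivation:
After op 1 (in_shuffle): [5 3 1 2 4 0]
After op 2 (in_shuffle): [2 5 4 3 0 1]
After op 3 (in_shuffle): [3 2 0 5 1 4]
After op 4 (reverse): [4 1 5 0 2 3]
After op 5 (reverse): [3 2 0 5 1 4]
After op 6 (out_shuffle): [3 5 2 1 0 4]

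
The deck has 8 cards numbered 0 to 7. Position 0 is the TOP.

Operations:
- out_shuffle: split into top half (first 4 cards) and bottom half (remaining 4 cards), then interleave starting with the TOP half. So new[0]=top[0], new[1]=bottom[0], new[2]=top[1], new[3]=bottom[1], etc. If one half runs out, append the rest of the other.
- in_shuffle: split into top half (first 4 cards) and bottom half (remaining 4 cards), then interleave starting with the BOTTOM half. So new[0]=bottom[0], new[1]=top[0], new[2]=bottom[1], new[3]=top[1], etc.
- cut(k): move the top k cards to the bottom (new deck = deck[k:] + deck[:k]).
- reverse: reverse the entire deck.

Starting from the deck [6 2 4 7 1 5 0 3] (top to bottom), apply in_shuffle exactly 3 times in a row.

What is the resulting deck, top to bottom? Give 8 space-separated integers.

Answer: 3 0 5 1 7 4 2 6

Derivation:
After op 1 (in_shuffle): [1 6 5 2 0 4 3 7]
After op 2 (in_shuffle): [0 1 4 6 3 5 7 2]
After op 3 (in_shuffle): [3 0 5 1 7 4 2 6]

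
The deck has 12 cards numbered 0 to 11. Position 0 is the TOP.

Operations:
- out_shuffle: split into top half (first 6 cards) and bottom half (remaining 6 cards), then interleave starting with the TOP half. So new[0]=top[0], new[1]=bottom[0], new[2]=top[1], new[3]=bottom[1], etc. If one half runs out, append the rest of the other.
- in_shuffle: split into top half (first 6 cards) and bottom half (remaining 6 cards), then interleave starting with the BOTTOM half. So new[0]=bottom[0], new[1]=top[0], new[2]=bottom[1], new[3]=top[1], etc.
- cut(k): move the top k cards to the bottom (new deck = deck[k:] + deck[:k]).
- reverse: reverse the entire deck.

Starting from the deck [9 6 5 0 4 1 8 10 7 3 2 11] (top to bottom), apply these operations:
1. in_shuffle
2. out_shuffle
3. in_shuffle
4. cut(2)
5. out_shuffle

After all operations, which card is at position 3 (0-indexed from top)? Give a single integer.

Answer: 10

Derivation:
After op 1 (in_shuffle): [8 9 10 6 7 5 3 0 2 4 11 1]
After op 2 (out_shuffle): [8 3 9 0 10 2 6 4 7 11 5 1]
After op 3 (in_shuffle): [6 8 4 3 7 9 11 0 5 10 1 2]
After op 4 (cut(2)): [4 3 7 9 11 0 5 10 1 2 6 8]
After op 5 (out_shuffle): [4 5 3 10 7 1 9 2 11 6 0 8]
Position 3: card 10.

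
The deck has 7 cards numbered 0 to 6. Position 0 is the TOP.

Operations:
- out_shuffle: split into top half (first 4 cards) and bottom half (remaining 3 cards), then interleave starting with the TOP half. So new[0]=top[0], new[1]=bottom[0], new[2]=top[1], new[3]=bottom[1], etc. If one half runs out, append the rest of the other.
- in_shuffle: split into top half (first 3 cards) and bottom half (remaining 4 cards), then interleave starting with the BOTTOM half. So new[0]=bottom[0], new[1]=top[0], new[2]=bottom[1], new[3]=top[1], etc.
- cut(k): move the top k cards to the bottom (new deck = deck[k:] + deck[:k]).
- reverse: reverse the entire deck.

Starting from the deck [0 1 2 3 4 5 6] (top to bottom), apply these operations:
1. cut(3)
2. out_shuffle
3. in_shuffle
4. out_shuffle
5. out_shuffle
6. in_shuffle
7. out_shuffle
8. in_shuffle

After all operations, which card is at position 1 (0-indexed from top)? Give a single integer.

Answer: 6

Derivation:
After op 1 (cut(3)): [3 4 5 6 0 1 2]
After op 2 (out_shuffle): [3 0 4 1 5 2 6]
After op 3 (in_shuffle): [1 3 5 0 2 4 6]
After op 4 (out_shuffle): [1 2 3 4 5 6 0]
After op 5 (out_shuffle): [1 5 2 6 3 0 4]
After op 6 (in_shuffle): [6 1 3 5 0 2 4]
After op 7 (out_shuffle): [6 0 1 2 3 4 5]
After op 8 (in_shuffle): [2 6 3 0 4 1 5]
Position 1: card 6.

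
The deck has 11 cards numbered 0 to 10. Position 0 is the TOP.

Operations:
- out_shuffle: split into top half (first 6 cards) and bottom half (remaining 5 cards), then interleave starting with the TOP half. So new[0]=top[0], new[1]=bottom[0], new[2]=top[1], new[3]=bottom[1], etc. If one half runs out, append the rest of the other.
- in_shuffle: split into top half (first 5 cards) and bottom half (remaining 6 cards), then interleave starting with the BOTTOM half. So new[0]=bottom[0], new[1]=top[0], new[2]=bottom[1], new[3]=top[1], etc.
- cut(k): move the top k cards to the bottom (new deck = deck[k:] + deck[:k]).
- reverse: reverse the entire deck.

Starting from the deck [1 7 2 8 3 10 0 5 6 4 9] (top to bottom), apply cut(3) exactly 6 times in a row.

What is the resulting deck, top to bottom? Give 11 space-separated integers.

After op 1 (cut(3)): [8 3 10 0 5 6 4 9 1 7 2]
After op 2 (cut(3)): [0 5 6 4 9 1 7 2 8 3 10]
After op 3 (cut(3)): [4 9 1 7 2 8 3 10 0 5 6]
After op 4 (cut(3)): [7 2 8 3 10 0 5 6 4 9 1]
After op 5 (cut(3)): [3 10 0 5 6 4 9 1 7 2 8]
After op 6 (cut(3)): [5 6 4 9 1 7 2 8 3 10 0]

Answer: 5 6 4 9 1 7 2 8 3 10 0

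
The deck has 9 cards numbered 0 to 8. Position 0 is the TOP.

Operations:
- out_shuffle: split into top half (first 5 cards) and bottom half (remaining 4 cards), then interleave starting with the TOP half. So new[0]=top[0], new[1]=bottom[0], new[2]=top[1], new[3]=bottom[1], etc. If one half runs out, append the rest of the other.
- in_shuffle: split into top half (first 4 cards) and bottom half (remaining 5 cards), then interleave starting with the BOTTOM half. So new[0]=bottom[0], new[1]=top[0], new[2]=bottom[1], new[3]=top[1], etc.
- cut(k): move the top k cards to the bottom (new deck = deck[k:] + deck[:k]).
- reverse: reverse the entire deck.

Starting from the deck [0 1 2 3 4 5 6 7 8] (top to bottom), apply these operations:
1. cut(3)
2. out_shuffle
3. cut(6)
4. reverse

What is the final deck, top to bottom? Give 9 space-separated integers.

After op 1 (cut(3)): [3 4 5 6 7 8 0 1 2]
After op 2 (out_shuffle): [3 8 4 0 5 1 6 2 7]
After op 3 (cut(6)): [6 2 7 3 8 4 0 5 1]
After op 4 (reverse): [1 5 0 4 8 3 7 2 6]

Answer: 1 5 0 4 8 3 7 2 6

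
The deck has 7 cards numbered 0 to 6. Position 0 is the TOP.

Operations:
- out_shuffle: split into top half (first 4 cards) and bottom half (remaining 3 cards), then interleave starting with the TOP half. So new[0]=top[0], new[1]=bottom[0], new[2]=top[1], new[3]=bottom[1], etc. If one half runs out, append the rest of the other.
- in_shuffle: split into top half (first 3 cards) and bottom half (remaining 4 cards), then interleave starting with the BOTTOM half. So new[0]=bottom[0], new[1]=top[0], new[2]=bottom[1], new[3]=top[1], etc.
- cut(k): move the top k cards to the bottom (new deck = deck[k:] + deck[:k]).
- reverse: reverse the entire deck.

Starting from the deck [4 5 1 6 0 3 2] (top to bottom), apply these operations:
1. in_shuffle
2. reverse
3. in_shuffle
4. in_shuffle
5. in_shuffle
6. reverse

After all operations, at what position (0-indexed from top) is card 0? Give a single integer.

After op 1 (in_shuffle): [6 4 0 5 3 1 2]
After op 2 (reverse): [2 1 3 5 0 4 6]
After op 3 (in_shuffle): [5 2 0 1 4 3 6]
After op 4 (in_shuffle): [1 5 4 2 3 0 6]
After op 5 (in_shuffle): [2 1 3 5 0 4 6]
After op 6 (reverse): [6 4 0 5 3 1 2]
Card 0 is at position 2.

Answer: 2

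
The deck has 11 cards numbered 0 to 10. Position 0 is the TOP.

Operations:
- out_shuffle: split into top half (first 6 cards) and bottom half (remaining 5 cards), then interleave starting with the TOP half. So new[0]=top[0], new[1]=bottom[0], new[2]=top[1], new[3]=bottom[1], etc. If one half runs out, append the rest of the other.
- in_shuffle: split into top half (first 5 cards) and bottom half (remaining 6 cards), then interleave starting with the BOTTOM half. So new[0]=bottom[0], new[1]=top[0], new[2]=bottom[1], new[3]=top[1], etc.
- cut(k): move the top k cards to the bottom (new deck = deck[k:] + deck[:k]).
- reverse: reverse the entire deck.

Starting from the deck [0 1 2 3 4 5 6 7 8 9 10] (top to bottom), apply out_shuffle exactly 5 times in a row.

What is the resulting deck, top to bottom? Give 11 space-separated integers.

Answer: 0 10 9 8 7 6 5 4 3 2 1

Derivation:
After op 1 (out_shuffle): [0 6 1 7 2 8 3 9 4 10 5]
After op 2 (out_shuffle): [0 3 6 9 1 4 7 10 2 5 8]
After op 3 (out_shuffle): [0 7 3 10 6 2 9 5 1 8 4]
After op 4 (out_shuffle): [0 9 7 5 3 1 10 8 6 4 2]
After op 5 (out_shuffle): [0 10 9 8 7 6 5 4 3 2 1]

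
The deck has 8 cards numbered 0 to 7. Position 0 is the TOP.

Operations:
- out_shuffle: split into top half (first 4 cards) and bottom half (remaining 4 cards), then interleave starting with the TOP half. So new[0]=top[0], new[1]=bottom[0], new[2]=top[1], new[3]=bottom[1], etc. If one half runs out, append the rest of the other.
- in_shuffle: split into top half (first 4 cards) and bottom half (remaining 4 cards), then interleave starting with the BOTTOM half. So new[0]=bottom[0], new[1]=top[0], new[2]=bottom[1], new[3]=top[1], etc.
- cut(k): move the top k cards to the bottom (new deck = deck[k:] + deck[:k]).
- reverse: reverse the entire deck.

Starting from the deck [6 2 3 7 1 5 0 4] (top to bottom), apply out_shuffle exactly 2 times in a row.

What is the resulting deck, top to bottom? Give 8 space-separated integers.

Answer: 6 3 1 0 2 7 5 4

Derivation:
After op 1 (out_shuffle): [6 1 2 5 3 0 7 4]
After op 2 (out_shuffle): [6 3 1 0 2 7 5 4]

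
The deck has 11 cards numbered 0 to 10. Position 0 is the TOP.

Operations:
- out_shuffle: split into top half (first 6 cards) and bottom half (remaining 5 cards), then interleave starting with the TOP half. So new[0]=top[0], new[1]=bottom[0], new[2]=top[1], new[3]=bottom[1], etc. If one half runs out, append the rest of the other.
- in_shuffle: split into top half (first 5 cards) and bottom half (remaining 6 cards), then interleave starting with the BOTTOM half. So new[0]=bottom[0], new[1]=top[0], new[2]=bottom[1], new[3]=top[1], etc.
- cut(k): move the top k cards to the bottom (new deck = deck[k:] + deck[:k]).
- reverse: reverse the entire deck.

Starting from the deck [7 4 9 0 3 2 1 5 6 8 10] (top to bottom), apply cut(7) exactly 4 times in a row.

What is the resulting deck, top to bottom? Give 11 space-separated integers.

After op 1 (cut(7)): [5 6 8 10 7 4 9 0 3 2 1]
After op 2 (cut(7)): [0 3 2 1 5 6 8 10 7 4 9]
After op 3 (cut(7)): [10 7 4 9 0 3 2 1 5 6 8]
After op 4 (cut(7)): [1 5 6 8 10 7 4 9 0 3 2]

Answer: 1 5 6 8 10 7 4 9 0 3 2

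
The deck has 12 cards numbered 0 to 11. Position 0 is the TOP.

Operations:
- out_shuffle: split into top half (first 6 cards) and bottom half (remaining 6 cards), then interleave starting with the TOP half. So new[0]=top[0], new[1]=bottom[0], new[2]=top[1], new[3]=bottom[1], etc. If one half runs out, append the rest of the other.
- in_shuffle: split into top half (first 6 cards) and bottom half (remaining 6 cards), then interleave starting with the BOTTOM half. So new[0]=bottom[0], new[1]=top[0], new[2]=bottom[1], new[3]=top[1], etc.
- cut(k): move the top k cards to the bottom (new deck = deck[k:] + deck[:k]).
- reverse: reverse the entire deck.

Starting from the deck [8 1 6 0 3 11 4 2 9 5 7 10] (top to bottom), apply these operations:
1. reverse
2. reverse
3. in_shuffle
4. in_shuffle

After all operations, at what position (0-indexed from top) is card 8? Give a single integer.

Answer: 3

Derivation:
After op 1 (reverse): [10 7 5 9 2 4 11 3 0 6 1 8]
After op 2 (reverse): [8 1 6 0 3 11 4 2 9 5 7 10]
After op 3 (in_shuffle): [4 8 2 1 9 6 5 0 7 3 10 11]
After op 4 (in_shuffle): [5 4 0 8 7 2 3 1 10 9 11 6]
Card 8 is at position 3.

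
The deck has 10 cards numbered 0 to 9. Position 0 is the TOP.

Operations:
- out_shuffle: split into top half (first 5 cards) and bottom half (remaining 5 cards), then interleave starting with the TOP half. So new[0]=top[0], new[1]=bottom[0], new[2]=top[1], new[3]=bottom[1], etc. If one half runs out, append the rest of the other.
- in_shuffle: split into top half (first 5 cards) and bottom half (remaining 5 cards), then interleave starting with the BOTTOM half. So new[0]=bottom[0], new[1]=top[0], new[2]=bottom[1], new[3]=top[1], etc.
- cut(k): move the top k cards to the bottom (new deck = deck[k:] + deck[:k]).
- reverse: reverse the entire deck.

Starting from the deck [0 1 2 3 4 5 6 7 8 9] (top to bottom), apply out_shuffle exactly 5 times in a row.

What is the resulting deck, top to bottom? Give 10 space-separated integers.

Answer: 0 2 4 6 8 1 3 5 7 9

Derivation:
After op 1 (out_shuffle): [0 5 1 6 2 7 3 8 4 9]
After op 2 (out_shuffle): [0 7 5 3 1 8 6 4 2 9]
After op 3 (out_shuffle): [0 8 7 6 5 4 3 2 1 9]
After op 4 (out_shuffle): [0 4 8 3 7 2 6 1 5 9]
After op 5 (out_shuffle): [0 2 4 6 8 1 3 5 7 9]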